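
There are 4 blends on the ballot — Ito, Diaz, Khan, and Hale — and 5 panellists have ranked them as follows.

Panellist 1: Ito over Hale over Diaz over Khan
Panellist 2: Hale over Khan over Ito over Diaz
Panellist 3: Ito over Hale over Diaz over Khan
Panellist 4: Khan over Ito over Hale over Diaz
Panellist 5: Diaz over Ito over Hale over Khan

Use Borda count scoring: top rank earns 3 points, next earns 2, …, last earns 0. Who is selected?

Ito

Borda scores:
  Ito: 3 + 1 + 3 + 2 + 2 = 11
  Diaz: 1 + 0 + 1 + 0 + 3 = 5
  Khan: 0 + 2 + 0 + 3 + 0 = 5
  Hale: 2 + 3 + 2 + 1 + 1 = 9
Ito has the highest total.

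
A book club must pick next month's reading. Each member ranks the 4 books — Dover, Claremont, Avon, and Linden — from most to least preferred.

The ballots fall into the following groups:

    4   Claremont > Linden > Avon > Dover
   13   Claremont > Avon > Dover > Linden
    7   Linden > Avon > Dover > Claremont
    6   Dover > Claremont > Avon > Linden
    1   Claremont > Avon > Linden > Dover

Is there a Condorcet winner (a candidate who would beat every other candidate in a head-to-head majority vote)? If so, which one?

Head-to-head results (31 voters total):
Dover vs Claremont: Claremont wins 18–13.
Dover vs Avon: Avon wins 25–6.
Dover vs Linden: Dover wins 19–12.
Claremont vs Avon: Claremont wins 24–7.
Claremont vs Linden: Claremont wins 24–7.
Avon vs Linden: Avon wins 20–11.
Claremont beats each rival — Dover (18–13), Avon (24–7), Linden (24–7) — so Claremont is the Condorcet winner.

Claremont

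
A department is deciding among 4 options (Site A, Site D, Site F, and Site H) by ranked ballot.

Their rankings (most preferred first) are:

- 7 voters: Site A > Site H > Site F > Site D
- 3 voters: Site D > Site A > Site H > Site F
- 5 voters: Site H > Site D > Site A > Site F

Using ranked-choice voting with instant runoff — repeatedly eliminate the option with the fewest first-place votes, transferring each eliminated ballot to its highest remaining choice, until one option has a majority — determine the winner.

Round 1: Site A 7, Site H 5, Site D 3, Site F 0. Site F has the fewest and is eliminated.
Round 2: Site A 7, Site H 5, Site D 3. Site D has the fewest and is eliminated.
Round 3: Site A 10, Site H 5. Site A has a majority.

Site A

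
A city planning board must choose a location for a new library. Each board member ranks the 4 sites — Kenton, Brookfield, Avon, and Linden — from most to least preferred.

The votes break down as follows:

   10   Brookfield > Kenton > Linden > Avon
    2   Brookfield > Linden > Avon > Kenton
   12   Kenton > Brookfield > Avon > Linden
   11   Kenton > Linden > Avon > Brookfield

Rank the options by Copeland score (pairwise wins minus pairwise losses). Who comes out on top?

Kenton

Pairwise results:
  Kenton vs Brookfield: Kenton wins 23–12.
  Kenton vs Avon: Kenton wins 33–2.
  Kenton vs Linden: Kenton wins 33–2.
  Brookfield vs Avon: Brookfield wins 24–11.
  Brookfield vs Linden: Brookfield wins 24–11.
  Avon vs Linden: Linden wins 23–12.
Copeland scores (wins − losses):
  Kenton: 3 − 0 = 3
  Brookfield: 2 − 1 = 1
  Avon: 0 − 3 = -3
  Linden: 1 − 2 = -1
Kenton has the best Copeland score.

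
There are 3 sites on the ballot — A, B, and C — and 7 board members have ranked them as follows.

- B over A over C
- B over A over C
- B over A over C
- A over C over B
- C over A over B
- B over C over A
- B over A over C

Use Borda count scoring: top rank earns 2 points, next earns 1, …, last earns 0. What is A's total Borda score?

7

Borda scores:
  A: 1 + 1 + 1 + 2 + 1 + 0 + 1 = 7
  B: 2 + 2 + 2 + 0 + 0 + 2 + 2 = 10
  C: 0 + 0 + 0 + 1 + 2 + 1 + 0 = 4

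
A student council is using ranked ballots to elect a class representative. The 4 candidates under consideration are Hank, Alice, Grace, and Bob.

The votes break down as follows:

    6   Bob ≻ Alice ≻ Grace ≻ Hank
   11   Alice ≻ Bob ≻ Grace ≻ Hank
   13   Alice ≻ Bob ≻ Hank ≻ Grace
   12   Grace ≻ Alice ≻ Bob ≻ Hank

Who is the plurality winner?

First-place vote totals:
  Hank: 0
  Alice: 24
  Grace: 12
  Bob: 6
Alice has the most first-place votes.

Alice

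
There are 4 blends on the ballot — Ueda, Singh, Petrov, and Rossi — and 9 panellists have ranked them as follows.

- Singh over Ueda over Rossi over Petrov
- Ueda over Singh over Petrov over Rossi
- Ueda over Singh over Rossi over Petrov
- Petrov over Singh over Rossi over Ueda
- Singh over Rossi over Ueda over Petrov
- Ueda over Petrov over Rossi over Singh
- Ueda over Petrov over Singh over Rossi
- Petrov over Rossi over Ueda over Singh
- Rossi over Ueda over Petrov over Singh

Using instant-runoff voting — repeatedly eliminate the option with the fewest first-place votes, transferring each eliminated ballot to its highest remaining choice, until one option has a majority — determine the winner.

Round 1: Ueda 4, Singh 2, Petrov 2, Rossi 1. Rossi has the fewest and is eliminated.
Round 2: Ueda 5, Singh 2, Petrov 2. Ueda has a majority.

Ueda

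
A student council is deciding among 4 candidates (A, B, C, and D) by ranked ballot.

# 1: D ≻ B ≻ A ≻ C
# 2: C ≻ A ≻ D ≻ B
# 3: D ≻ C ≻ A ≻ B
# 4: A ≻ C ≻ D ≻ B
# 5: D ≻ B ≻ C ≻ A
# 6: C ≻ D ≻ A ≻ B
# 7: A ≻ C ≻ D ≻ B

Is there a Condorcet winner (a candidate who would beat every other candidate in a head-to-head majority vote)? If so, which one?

C

Head-to-head results (7 voters total):
A vs B: A wins 5–2.
A vs C: C wins 4–3.
A vs D: D wins 4–3.
B vs C: C wins 5–2.
B vs D: D wins 7–0.
C vs D: C wins 4–3.
C beats each rival — A (4–3), B (5–2), D (4–3) — so C is the Condorcet winner.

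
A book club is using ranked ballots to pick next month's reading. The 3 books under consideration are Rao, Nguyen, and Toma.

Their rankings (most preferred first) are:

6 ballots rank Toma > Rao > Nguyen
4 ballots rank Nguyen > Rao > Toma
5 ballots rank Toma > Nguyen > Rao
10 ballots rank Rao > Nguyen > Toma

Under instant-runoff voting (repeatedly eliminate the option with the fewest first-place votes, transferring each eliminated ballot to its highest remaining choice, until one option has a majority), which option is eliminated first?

Nguyen

Round 1: Toma 11, Rao 10, Nguyen 4. Nguyen has the fewest and is eliminated.
Round 2: Rao 14, Toma 11. Rao has a majority.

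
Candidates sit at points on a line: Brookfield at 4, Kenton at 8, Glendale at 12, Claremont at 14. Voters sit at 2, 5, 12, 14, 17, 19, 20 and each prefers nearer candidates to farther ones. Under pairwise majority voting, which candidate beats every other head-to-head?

With single-peaked preferences on a line, the Condorcet winner is the candidate closest to the median voter.
The median voter (position 14) is closest to Claremont at 14.
Check: Claremont vs Brookfield — voters closer to Claremont: 5 of 7.

Claremont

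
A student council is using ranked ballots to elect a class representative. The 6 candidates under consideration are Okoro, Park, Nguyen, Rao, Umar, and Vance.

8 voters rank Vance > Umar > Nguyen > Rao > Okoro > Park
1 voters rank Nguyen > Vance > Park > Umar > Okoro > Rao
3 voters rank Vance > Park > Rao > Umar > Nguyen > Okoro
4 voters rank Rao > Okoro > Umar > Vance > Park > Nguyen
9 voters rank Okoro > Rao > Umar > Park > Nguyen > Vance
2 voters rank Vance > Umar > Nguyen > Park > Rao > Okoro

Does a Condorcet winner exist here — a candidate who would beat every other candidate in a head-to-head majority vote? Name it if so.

Vance

Head-to-head results (27 voters total):
Okoro vs Park: Okoro wins 21–6.
Okoro vs Nguyen: Nguyen wins 14–13.
Okoro vs Rao: Rao wins 17–10.
Okoro vs Umar: Umar wins 14–13.
Okoro vs Vance: Vance wins 14–13.
Park vs Nguyen: Park wins 16–11.
Park vs Rao: Rao wins 21–6.
Park vs Umar: Umar wins 23–4.
Park vs Vance: Vance wins 18–9.
Nguyen vs Rao: Rao wins 16–11.
Nguyen vs Umar: Umar wins 26–1.
Nguyen vs Vance: Vance wins 17–10.
Rao vs Umar: Rao wins 16–11.
Rao vs Vance: Vance wins 14–13.
Umar vs Vance: Vance wins 14–13.
Vance beats each rival — Okoro (14–13), Park (18–9), Nguyen (17–10), Rao (14–13), Umar (14–13) — so Vance is the Condorcet winner.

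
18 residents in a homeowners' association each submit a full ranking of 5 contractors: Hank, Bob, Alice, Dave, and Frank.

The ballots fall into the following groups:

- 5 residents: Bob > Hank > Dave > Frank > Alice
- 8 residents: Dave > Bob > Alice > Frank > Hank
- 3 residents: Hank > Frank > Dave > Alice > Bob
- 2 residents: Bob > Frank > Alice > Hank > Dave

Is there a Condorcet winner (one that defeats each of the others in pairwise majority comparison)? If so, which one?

None — there is no Condorcet winner

Head-to-head results (18 voters total):
Hank vs Bob: Bob wins 15–3.
Hank vs Alice: Alice wins 10–8.
Hank vs Dave: Hank wins 10–8.
Hank vs Frank: Frank wins 10–8.
Bob vs Alice: Bob wins 15–3.
Bob vs Dave: Dave wins 11–7.
Bob vs Frank: Bob wins 15–3.
Alice vs Dave: Dave wins 16–2.
Alice vs Frank: Frank wins 10–8.
Dave vs Frank: Dave wins 13–5.
No candidate beats all others: Hank beats Dave beats Bob beats Hank, a majority cycle.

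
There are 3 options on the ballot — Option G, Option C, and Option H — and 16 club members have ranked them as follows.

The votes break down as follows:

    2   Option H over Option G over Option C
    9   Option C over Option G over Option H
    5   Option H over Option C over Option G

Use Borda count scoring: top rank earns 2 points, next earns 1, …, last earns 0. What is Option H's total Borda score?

Borda scores:
  Option G: 2·1 + 9·1 + 5·0 = 11
  Option C: 2·0 + 9·2 + 5·1 = 23
  Option H: 2·2 + 9·0 + 5·2 = 14

14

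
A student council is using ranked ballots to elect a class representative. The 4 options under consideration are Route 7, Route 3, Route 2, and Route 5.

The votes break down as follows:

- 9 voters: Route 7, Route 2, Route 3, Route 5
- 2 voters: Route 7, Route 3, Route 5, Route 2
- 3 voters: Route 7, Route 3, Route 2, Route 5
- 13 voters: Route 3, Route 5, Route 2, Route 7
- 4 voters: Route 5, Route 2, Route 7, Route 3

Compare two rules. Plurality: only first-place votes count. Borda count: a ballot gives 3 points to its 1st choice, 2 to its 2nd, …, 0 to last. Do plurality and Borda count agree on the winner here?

Plurality first-place counts: Route 7 14, Route 3 13, Route 2 0, Route 5 4 → Route 7.
Borda totals: Route 7 46, Route 3 58, Route 2 42, Route 5 40 → Route 3.
The two rules disagree: plurality picks Route 7, Borda picks Route 3.

No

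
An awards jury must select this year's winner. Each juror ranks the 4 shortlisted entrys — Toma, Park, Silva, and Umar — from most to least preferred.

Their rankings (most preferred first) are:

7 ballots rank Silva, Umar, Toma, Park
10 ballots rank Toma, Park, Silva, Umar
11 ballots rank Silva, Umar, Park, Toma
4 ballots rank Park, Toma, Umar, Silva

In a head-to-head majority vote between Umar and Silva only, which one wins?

Ballots ranking Umar above Silva: 4.
Ballots ranking Silva above Umar: 7+10+11 = 28.
Silva wins the head-to-head, 28–4.

Silva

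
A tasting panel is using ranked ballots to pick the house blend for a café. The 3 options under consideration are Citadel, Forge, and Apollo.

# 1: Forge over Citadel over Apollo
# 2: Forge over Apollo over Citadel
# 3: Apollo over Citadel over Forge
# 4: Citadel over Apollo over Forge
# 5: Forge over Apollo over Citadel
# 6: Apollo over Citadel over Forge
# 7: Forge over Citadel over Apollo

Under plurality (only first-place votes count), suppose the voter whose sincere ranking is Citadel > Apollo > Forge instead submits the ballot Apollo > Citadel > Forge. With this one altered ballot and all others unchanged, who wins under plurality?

First-place totals with the altered ballot: Citadel 0, Forge 4, Apollo 3.
The winner is unchanged: still Forge.

Forge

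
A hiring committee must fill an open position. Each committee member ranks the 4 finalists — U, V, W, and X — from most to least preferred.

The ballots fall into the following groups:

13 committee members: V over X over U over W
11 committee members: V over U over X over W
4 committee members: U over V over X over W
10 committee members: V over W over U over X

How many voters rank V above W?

Ballots ranking V above W: 13+11+4+10 = 38.
Ballots ranking W above V: 0.
So 38 of 38 voters prefer V to W.

38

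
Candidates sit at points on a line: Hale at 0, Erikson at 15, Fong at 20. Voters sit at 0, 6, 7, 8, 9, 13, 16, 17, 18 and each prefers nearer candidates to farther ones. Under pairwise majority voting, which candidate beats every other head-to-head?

With single-peaked preferences on a line, the Condorcet winner is the candidate closest to the median voter.
The median voter (position 9) is closest to Erikson at 15.
Check: Erikson vs Fong — voters closer to Erikson: 8 of 9.

Erikson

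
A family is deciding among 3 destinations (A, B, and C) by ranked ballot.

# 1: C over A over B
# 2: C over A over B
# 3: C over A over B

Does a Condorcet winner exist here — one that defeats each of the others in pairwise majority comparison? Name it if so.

C

Head-to-head results (3 voters total):
A vs B: A wins 3–0.
A vs C: C wins 3–0.
B vs C: C wins 3–0.
C beats each rival — A (3–0), B (3–0) — so C is the Condorcet winner.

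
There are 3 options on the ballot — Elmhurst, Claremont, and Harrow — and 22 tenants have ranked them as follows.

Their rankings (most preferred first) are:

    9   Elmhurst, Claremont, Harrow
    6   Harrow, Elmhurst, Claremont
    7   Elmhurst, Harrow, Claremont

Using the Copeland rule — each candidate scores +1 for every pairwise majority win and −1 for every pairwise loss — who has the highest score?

Elmhurst

Pairwise results:
  Elmhurst vs Claremont: Elmhurst wins 22–0.
  Elmhurst vs Harrow: Elmhurst wins 16–6.
  Claremont vs Harrow: Harrow wins 13–9.
Copeland scores (wins − losses):
  Elmhurst: 2 − 0 = 2
  Claremont: 0 − 2 = -2
  Harrow: 1 − 1 = 0
Elmhurst has the best Copeland score.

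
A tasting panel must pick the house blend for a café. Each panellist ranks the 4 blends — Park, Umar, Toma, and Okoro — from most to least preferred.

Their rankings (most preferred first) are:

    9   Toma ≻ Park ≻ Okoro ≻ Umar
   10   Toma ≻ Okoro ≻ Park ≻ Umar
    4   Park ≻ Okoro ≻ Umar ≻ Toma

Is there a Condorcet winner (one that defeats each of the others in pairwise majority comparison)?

Yes

Head-to-head results (23 voters total):
Park vs Umar: Park wins 23–0.
Park vs Toma: Toma wins 19–4.
Park vs Okoro: Park wins 13–10.
Umar vs Toma: Toma wins 19–4.
Umar vs Okoro: Okoro wins 23–0.
Toma vs Okoro: Toma wins 19–4.
Toma beats each rival — Park (19–4), Umar (19–4), Okoro (19–4) — so Toma is the Condorcet winner.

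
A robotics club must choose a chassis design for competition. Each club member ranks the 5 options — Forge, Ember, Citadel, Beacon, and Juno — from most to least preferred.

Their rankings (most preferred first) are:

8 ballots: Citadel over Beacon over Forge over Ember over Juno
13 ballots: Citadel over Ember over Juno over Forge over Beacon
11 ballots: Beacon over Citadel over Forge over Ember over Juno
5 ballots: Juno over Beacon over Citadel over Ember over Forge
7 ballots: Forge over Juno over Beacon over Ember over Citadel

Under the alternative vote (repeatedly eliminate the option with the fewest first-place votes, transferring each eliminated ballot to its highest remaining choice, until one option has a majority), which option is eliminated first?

Ember

Round 1: Citadel 21, Beacon 11, Forge 7, Juno 5, Ember 0. Ember has the fewest and is eliminated.
Round 2: Citadel 21, Beacon 11, Forge 7, Juno 5. Juno has the fewest and is eliminated.
Round 3: Citadel 21, Beacon 16, Forge 7. Forge has the fewest and is eliminated.
Round 4: Beacon 23, Citadel 21. Beacon has a majority.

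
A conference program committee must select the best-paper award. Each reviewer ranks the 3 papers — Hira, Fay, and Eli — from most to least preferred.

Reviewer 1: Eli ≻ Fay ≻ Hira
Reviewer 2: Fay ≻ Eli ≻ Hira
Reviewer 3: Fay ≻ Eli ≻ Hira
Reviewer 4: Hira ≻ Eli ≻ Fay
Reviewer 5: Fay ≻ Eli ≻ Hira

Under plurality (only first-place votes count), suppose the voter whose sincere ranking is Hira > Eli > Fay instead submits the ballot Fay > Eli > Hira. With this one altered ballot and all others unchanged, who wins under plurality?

First-place totals with the altered ballot: Hira 0, Fay 4, Eli 1.
The winner is unchanged: still Fay.

Fay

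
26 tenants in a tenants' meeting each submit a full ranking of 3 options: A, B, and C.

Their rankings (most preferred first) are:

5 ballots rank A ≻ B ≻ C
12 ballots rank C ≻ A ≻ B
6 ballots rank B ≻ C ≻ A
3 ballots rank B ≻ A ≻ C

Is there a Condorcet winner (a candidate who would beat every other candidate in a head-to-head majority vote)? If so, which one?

Head-to-head results (26 voters total):
A vs B: A wins 17–9.
A vs C: C wins 18–8.
B vs C: B wins 14–12.
No candidate beats all others: A beats B beats C beats A, a majority cycle.

None — there is no Condorcet winner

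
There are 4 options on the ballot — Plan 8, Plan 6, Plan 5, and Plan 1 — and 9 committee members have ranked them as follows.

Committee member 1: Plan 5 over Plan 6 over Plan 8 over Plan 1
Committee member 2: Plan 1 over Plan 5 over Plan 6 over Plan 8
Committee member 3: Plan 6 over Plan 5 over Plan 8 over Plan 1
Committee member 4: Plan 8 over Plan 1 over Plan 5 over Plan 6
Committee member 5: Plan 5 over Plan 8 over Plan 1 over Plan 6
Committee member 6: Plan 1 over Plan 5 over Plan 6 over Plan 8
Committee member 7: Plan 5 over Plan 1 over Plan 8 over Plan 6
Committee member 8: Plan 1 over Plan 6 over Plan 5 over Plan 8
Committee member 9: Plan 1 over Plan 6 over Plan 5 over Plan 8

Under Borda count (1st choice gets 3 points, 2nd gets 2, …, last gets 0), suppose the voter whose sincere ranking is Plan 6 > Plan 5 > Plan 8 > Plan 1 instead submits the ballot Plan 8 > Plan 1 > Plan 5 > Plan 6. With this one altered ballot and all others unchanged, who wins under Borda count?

Borda totals with the altered ballot: Plan 8 10, Plan 6 8, Plan 5 17, Plan 1 19.
The switch changes the winner from Plan 5 to Plan 1.

Plan 1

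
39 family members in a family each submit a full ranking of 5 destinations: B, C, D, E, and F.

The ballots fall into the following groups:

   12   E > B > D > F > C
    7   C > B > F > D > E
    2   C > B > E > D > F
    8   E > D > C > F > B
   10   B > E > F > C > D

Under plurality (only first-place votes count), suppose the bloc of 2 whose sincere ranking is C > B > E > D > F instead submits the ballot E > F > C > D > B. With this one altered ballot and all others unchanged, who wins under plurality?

First-place totals with the altered ballot: B 10, C 7, D 0, E 22, F 0.
The winner is unchanged: still E.

E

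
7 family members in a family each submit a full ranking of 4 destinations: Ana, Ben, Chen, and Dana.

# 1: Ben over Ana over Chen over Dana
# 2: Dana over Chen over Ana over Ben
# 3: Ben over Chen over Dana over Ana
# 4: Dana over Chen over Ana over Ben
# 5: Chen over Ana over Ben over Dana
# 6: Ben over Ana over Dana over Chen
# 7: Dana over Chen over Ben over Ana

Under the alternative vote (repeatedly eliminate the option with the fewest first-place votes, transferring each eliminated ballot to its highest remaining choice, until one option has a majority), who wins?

Ben

Round 1: Ben 3, Dana 3, Chen 1, Ana 0. Ana has the fewest and is eliminated.
Round 2: Ben 3, Dana 3, Chen 1. Chen has the fewest and is eliminated.
Round 3: Ben 4, Dana 3. Ben has a majority.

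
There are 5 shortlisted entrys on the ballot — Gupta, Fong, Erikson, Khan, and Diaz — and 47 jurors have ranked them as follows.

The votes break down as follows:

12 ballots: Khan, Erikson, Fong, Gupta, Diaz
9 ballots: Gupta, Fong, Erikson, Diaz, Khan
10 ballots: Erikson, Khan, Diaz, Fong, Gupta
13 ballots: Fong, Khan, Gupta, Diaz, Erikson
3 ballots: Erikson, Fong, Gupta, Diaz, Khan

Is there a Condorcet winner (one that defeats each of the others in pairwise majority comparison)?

Head-to-head results (47 voters total):
Gupta vs Fong: Fong wins 38–9.
Gupta vs Erikson: Erikson wins 25–22.
Gupta vs Khan: Khan wins 35–12.
Gupta vs Diaz: Gupta wins 37–10.
Fong vs Erikson: Erikson wins 25–22.
Fong vs Khan: Fong wins 25–22.
Fong vs Diaz: Fong wins 37–10.
Erikson vs Khan: Khan wins 25–22.
Erikson vs Diaz: Erikson wins 34–13.
Khan vs Diaz: Khan wins 35–12.
No candidate beats all others: Fong beats Khan beats Erikson beats Fong, a majority cycle.

No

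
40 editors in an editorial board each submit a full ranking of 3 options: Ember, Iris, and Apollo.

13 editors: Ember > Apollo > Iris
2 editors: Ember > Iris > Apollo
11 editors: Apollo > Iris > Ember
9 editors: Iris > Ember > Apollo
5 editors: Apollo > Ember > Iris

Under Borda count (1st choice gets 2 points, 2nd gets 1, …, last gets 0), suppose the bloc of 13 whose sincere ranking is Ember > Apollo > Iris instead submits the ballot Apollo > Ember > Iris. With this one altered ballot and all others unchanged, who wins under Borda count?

Borda totals with the altered ballot: Ember 31, Iris 31, Apollo 58.
The winner is unchanged: still Apollo.

Apollo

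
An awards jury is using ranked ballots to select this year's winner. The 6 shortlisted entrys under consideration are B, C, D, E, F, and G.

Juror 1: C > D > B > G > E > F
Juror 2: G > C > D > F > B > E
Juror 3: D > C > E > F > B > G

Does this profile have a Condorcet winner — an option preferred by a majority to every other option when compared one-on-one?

Yes

Head-to-head results (3 voters total):
B vs C: C wins 3–0.
B vs D: D wins 3–0.
B vs E: B wins 2–1.
B vs F: F wins 2–1.
B vs G: B wins 2–1.
C vs D: C wins 2–1.
C vs E: C wins 3–0.
C vs F: C wins 3–0.
C vs G: C wins 2–1.
D vs E: D wins 3–0.
D vs F: D wins 3–0.
D vs G: D wins 2–1.
E vs F: E wins 2–1.
E vs G: G wins 2–1.
F vs G: G wins 2–1.
C beats each rival — B (3–0), D (2–1), E (3–0), F (3–0), G (2–1) — so C is the Condorcet winner.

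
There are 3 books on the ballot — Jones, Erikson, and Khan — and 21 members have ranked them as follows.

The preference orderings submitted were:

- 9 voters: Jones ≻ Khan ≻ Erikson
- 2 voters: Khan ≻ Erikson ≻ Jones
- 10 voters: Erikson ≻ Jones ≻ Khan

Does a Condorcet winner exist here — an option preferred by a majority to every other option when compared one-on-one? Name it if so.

Head-to-head results (21 voters total):
Jones vs Erikson: Erikson wins 12–9.
Jones vs Khan: Jones wins 19–2.
Erikson vs Khan: Khan wins 11–10.
No candidate beats all others: Jones beats Khan beats Erikson beats Jones, a majority cycle.

None — there is no Condorcet winner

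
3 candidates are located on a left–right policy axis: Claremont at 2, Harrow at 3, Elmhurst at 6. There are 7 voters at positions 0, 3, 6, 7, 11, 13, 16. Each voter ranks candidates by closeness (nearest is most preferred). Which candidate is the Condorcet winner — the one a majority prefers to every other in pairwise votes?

Elmhurst

With single-peaked preferences on a line, the Condorcet winner is the candidate closest to the median voter.
The median voter (position 7) is closest to Elmhurst at 6.
Check: Elmhurst vs Claremont — voters closer to Elmhurst: 5 of 7.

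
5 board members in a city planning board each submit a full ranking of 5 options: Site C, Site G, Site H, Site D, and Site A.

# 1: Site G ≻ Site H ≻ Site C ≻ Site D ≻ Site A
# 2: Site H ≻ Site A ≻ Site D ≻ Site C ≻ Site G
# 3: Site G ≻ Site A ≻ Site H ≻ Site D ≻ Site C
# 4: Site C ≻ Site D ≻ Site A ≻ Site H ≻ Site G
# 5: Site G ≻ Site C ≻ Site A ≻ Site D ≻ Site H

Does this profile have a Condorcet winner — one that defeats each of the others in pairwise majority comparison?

Yes

Head-to-head results (5 voters total):
Site C vs Site G: Site G wins 3–2.
Site C vs Site H: Site H wins 3–2.
Site C vs Site D: Site C wins 3–2.
Site C vs Site A: Site C wins 3–2.
Site G vs Site H: Site G wins 3–2.
Site G vs Site D: Site G wins 3–2.
Site G vs Site A: Site G wins 3–2.
Site H vs Site D: Site H wins 3–2.
Site H vs Site A: Site A wins 3–2.
Site D vs Site A: Site A wins 3–2.
Site G beats each rival — Site C (3–2), Site H (3–2), Site D (3–2), Site A (3–2) — so Site G is the Condorcet winner.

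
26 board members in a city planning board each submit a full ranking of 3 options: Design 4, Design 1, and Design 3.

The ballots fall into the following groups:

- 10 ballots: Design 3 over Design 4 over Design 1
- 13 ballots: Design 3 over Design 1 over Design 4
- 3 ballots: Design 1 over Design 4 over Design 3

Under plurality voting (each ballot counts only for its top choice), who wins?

First-place vote totals:
  Design 4: 0
  Design 1: 3
  Design 3: 23
Design 3 has the most first-place votes.

Design 3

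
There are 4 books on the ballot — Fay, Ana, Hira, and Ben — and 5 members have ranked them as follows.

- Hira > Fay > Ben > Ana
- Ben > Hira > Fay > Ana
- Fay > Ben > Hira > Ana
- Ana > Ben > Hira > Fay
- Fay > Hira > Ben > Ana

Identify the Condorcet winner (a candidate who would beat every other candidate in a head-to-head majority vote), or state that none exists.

No Condorcet winner

Head-to-head results (5 voters total):
Fay vs Ana: Fay wins 4–1.
Fay vs Hira: Hira wins 3–2.
Fay vs Ben: Fay wins 3–2.
Ana vs Hira: Hira wins 4–1.
Ana vs Ben: Ben wins 4–1.
Hira vs Ben: Ben wins 3–2.
No candidate beats all others: Fay beats Ben beats Hira beats Fay, a majority cycle.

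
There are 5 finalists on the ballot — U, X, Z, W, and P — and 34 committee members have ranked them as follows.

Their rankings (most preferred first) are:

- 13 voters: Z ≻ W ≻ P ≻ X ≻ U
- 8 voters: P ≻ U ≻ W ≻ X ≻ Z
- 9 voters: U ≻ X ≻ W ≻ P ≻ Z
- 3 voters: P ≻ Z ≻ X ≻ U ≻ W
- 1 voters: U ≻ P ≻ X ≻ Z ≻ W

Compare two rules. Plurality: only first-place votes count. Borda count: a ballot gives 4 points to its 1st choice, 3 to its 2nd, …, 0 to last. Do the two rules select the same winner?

Plurality first-place counts: U 10, X 0, Z 13, W 0, P 11 → Z.
Borda totals: U 67, X 56, Z 62, W 73, P 82 → P.
The two rules disagree: plurality picks Z, Borda picks P.

No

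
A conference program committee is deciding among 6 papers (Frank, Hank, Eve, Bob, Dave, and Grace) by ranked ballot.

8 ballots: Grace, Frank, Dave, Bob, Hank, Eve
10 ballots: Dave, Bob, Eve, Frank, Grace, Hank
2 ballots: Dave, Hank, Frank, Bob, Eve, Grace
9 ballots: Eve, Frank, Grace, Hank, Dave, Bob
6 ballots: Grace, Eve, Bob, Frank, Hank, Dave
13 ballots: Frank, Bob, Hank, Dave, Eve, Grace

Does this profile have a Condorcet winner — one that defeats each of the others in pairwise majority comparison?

No

Head-to-head results (48 voters total):
Frank vs Hank: Frank wins 46–2.
Frank vs Eve: Eve wins 25–23.
Frank vs Bob: Frank wins 32–16.
Frank vs Dave: Frank wins 36–12.
Frank vs Grace: Frank wins 34–14.
Hank vs Eve: Eve wins 25–23.
Hank vs Bob: Bob wins 37–11.
Hank vs Dave: Hank wins 28–20.
Hank vs Grace: Grace wins 33–15.
Eve vs Bob: Bob wins 33–15.
Eve vs Dave: Dave wins 33–15.
Eve vs Grace: Eve wins 34–14.
Bob vs Dave: Dave wins 29–19.
Bob vs Grace: Bob wins 25–23.
Dave vs Grace: Dave wins 25–23.
No candidate beats all others: Frank beats Bob beats Eve beats Frank, a majority cycle.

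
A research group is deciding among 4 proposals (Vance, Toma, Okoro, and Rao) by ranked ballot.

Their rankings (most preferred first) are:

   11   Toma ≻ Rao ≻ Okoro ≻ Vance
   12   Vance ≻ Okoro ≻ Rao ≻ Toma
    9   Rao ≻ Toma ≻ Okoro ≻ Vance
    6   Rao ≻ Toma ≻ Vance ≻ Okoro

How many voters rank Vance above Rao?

12

Ballots ranking Vance above Rao: 12.
Ballots ranking Rao above Vance: 11+9+6 = 26.
So 12 of 38 voters prefer Vance to Rao.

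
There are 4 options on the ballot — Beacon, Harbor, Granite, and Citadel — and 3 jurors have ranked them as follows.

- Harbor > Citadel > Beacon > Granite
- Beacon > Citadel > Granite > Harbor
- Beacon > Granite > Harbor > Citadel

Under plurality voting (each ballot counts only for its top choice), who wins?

First-place vote totals:
  Beacon: 2
  Harbor: 1
  Granite: 0
  Citadel: 0
Beacon has the most first-place votes.

Beacon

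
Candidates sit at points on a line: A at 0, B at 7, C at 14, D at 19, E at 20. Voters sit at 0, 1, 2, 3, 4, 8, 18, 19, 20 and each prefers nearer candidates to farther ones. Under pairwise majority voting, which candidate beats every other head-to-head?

With single-peaked preferences on a line, the Condorcet winner is the candidate closest to the median voter.
The median voter (position 4) is closest to B at 7.
Check: B vs A — voters closer to B: 5 of 9.

B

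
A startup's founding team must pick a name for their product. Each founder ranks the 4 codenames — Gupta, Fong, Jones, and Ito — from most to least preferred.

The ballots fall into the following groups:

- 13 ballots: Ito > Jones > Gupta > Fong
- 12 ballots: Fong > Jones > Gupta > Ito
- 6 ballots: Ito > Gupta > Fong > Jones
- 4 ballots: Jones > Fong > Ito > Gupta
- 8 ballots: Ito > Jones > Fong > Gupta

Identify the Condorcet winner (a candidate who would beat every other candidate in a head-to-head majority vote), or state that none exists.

Head-to-head results (43 voters total):
Gupta vs Fong: Fong wins 24–19.
Gupta vs Jones: Jones wins 37–6.
Gupta vs Ito: Ito wins 31–12.
Fong vs Jones: Jones wins 25–18.
Fong vs Ito: Ito wins 27–16.
Jones vs Ito: Ito wins 27–16.
Ito beats each rival — Gupta (31–12), Fong (27–16), Jones (27–16) — so Ito is the Condorcet winner.

Ito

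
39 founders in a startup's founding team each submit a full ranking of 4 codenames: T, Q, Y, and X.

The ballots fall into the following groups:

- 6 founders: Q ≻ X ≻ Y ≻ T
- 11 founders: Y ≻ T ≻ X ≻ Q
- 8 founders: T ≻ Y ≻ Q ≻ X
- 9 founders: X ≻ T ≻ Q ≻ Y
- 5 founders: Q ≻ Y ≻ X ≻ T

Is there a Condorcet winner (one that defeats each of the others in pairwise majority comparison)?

Head-to-head results (39 voters total):
T vs Q: T wins 28–11.
T vs Y: Y wins 22–17.
T vs X: X wins 20–19.
Q vs Y: Q wins 20–19.
Q vs X: X wins 20–19.
Y vs X: Y wins 24–15.
No candidate beats all others: T beats Q beats Y beats T, a majority cycle.

No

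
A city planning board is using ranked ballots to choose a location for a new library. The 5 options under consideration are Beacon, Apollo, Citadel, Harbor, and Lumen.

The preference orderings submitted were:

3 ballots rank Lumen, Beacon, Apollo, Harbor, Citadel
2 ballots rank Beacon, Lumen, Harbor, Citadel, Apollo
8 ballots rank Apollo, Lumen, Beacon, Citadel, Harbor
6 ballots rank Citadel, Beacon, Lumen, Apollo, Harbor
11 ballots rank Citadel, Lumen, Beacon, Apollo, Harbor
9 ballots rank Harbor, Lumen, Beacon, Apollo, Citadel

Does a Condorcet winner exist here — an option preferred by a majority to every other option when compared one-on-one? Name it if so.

Head-to-head results (39 voters total):
Beacon vs Apollo: Beacon wins 31–8.
Beacon vs Citadel: Beacon wins 22–17.
Beacon vs Harbor: Beacon wins 30–9.
Beacon vs Lumen: Lumen wins 31–8.
Apollo vs Citadel: Apollo wins 20–19.
Apollo vs Harbor: Apollo wins 28–11.
Apollo vs Lumen: Lumen wins 31–8.
Citadel vs Harbor: Citadel wins 25–14.
Citadel vs Lumen: Lumen wins 22–17.
Harbor vs Lumen: Lumen wins 30–9.
Lumen beats each rival — Beacon (31–8), Apollo (31–8), Citadel (22–17), Harbor (30–9) — so Lumen is the Condorcet winner.

Lumen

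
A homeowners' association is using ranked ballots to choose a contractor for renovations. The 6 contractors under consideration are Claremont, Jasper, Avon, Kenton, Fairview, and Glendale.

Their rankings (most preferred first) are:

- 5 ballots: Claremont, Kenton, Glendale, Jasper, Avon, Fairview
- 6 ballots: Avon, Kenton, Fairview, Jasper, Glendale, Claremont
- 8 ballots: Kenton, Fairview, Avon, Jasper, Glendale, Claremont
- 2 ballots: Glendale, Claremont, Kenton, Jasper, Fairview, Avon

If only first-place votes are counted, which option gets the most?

First-place vote totals:
  Claremont: 5
  Jasper: 0
  Avon: 6
  Kenton: 8
  Fairview: 0
  Glendale: 2
Kenton has the most first-place votes.

Kenton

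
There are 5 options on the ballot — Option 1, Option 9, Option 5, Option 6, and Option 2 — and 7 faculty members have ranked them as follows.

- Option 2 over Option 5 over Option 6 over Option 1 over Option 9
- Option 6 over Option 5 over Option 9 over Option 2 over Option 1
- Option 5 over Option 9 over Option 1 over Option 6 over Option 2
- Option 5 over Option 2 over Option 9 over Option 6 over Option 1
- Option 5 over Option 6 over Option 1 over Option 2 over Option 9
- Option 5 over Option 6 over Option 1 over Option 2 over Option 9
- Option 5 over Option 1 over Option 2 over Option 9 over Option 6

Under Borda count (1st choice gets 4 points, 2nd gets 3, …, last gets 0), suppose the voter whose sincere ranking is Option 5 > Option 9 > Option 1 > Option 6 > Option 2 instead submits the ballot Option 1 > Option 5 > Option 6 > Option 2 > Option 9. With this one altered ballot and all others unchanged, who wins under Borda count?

Option 5

Borda totals with the altered ballot: Option 1 12, Option 9 5, Option 5 25, Option 6 15, Option 2 13.
The winner is unchanged: still Option 5.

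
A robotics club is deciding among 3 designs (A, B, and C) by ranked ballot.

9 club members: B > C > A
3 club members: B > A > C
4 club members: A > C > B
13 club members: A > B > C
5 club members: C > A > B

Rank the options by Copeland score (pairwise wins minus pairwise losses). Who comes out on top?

A

Pairwise results:
  A vs B: A wins 22–12.
  A vs C: A wins 20–14.
  B vs C: B wins 25–9.
Copeland scores (wins − losses):
  A: 2 − 0 = 2
  B: 1 − 1 = 0
  C: 0 − 2 = -2
A has the best Copeland score.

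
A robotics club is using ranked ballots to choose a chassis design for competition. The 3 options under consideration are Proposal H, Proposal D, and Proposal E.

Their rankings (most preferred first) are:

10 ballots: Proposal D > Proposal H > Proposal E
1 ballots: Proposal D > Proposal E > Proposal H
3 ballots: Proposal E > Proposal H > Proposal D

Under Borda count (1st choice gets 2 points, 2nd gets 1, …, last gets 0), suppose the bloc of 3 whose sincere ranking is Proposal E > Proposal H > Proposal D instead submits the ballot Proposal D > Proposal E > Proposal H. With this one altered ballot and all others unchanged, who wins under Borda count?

Proposal D

Borda totals with the altered ballot: Proposal H 10, Proposal D 28, Proposal E 4.
The winner is unchanged: still Proposal D.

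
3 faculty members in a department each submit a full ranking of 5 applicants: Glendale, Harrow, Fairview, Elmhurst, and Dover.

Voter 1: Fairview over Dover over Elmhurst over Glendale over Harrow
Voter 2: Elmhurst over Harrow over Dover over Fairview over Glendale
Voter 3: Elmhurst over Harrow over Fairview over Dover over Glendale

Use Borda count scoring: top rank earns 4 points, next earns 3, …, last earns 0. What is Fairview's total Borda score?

7

Borda scores:
  Glendale: 1 + 0 + 0 = 1
  Harrow: 0 + 3 + 3 = 6
  Fairview: 4 + 1 + 2 = 7
  Elmhurst: 2 + 4 + 4 = 10
  Dover: 3 + 2 + 1 = 6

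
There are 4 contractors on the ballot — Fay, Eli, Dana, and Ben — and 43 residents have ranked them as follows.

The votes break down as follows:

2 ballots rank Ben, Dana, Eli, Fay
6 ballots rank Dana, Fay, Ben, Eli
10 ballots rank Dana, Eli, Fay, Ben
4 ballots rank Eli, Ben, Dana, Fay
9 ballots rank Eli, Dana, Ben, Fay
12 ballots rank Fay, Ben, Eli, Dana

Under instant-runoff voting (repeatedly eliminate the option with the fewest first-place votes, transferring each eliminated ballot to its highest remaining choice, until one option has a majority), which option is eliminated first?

Ben

Round 1: Dana 16, Eli 13, Fay 12, Ben 2. Ben has the fewest and is eliminated.
Round 2: Dana 18, Eli 13, Fay 12. Fay has the fewest and is eliminated.
Round 3: Eli 25, Dana 18. Eli has a majority.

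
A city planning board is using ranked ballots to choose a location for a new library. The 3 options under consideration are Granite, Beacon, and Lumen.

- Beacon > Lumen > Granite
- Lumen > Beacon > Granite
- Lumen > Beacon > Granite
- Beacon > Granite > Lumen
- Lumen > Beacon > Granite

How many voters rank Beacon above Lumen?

2

Ballots ranking Beacon above Lumen: 2.
Ballots ranking Lumen above Beacon: 3.
So 2 of 5 voters prefer Beacon to Lumen.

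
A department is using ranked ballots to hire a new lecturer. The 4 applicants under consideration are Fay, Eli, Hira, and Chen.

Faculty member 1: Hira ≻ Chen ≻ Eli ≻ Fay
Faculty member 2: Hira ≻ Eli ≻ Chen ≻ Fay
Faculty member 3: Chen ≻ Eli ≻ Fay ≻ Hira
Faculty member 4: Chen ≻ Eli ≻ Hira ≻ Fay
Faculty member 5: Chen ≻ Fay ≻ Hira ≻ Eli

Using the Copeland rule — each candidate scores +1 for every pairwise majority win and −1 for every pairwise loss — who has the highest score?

Pairwise results:
  Fay vs Eli: Eli wins 4–1.
  Fay vs Hira: Hira wins 3–2.
  Fay vs Chen: Chen wins 5–0.
  Eli vs Hira: Hira wins 3–2.
  Eli vs Chen: Chen wins 4–1.
  Hira vs Chen: Chen wins 3–2.
Copeland scores (wins − losses):
  Fay: 0 − 3 = -3
  Eli: 1 − 2 = -1
  Hira: 2 − 1 = 1
  Chen: 3 − 0 = 3
Chen has the best Copeland score.

Chen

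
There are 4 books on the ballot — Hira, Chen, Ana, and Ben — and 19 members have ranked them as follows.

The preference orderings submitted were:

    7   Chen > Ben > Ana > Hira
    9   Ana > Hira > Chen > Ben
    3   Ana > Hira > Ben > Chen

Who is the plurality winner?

Ana

First-place vote totals:
  Hira: 0
  Chen: 7
  Ana: 12
  Ben: 0
Ana has the most first-place votes.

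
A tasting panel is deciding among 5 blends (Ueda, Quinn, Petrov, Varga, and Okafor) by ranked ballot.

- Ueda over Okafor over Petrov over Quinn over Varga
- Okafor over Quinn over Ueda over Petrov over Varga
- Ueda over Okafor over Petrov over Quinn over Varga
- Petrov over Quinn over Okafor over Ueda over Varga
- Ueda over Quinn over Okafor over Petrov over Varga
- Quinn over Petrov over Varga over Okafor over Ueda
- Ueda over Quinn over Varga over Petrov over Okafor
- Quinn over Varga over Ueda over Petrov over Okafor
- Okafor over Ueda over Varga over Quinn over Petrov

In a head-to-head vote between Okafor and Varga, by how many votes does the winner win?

Ballots ranking Okafor above Varga: 6.
Ballots ranking Varga above Okafor: 3.
Okafor wins 6–3, a margin of 3.

3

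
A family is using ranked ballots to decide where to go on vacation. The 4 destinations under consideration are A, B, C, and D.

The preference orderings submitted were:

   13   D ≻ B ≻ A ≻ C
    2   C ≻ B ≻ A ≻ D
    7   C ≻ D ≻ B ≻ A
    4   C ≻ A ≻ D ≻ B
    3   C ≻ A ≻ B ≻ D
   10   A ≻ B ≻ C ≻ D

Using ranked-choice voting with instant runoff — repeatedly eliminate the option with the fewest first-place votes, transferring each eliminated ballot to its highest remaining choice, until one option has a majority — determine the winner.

C

Round 1: C 16, D 13, A 10, B 0. B has the fewest and is eliminated.
Round 2: C 16, D 13, A 10. A has the fewest and is eliminated.
Round 3: C 26, D 13. C has a majority.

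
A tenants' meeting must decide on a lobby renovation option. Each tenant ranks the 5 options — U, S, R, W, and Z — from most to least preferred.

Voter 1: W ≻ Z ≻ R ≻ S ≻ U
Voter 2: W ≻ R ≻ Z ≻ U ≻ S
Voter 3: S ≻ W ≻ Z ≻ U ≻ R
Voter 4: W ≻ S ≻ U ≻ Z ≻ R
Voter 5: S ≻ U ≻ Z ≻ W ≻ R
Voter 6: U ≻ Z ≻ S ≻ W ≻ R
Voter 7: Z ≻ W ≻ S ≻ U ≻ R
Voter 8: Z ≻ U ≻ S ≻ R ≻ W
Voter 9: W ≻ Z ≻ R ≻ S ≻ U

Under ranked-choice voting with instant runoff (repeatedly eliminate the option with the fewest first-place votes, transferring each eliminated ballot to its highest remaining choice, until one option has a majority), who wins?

W

Round 1: W 4, S 2, Z 2, U 1, R 0. R has the fewest and is eliminated.
Round 2: W 4, S 2, Z 2, U 1. U has the fewest and is eliminated.
Round 3: W 4, Z 3, S 2. S has the fewest and is eliminated.
Round 4: W 5, Z 4. W has a majority.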